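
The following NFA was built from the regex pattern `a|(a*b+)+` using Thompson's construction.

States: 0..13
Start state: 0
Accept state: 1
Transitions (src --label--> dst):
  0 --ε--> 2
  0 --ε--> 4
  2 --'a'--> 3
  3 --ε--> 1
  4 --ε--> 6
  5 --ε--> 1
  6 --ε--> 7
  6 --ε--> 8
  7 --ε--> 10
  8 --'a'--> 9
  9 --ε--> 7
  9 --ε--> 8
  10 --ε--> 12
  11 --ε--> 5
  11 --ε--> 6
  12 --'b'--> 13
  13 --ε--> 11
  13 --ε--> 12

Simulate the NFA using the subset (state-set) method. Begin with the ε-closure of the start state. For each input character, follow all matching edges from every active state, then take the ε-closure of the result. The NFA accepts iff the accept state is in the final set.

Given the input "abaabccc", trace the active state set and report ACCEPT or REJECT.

S₀ = ε-closure({0}) = {0,2,4,6,7,8,10,12}
'a' @ 1: {1,3,7,8,9,10,12}  (accept∈set)
'b' @ 2: {1,5,6,7,8,10,11,12,13}  (accept∈set)
'a' @ 3: {7,8,9,10,12}
'a' @ 4: {7,8,9,10,12}
'b' @ 5: {1,5,6,7,8,10,11,12,13}  (accept∈set)
'c' @ 6: {}  — no active states
rest 'cc' ignored (set empty)
final: {}; accept 1 not in set

Answer: REJECT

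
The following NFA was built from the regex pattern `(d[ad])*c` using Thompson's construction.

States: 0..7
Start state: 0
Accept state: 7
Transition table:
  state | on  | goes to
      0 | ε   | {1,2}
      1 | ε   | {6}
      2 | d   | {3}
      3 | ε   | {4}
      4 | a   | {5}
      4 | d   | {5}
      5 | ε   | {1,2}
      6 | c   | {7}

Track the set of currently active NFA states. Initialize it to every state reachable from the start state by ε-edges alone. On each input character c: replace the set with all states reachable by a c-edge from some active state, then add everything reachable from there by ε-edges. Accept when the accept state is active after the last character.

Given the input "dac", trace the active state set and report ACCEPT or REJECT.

Answer: ACCEPT

Trace:
start: ε-closure({0}) = {0,1,2,6}
'd' @ 1: {3,4}
'a' @ 2: {1,2,5,6}
'c' @ 3: {7}  ✓accept
final: {7}; accept 7 in set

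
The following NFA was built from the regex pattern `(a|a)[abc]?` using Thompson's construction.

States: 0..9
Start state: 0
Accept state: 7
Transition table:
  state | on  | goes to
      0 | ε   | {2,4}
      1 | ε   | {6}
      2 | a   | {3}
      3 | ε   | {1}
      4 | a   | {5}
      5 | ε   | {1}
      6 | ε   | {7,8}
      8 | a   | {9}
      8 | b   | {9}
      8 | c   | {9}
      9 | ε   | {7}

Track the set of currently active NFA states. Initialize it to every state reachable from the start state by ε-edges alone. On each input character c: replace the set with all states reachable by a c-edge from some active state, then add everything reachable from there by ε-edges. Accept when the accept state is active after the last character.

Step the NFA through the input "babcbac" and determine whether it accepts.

Answer: REJECT

Trace:
S₀ = ε-closure({0}) = {0,2,4}
'b' @ 1: {}  — no active states
rest 'abcbac' ignored (set empty)
final: {}; accept 7 not in set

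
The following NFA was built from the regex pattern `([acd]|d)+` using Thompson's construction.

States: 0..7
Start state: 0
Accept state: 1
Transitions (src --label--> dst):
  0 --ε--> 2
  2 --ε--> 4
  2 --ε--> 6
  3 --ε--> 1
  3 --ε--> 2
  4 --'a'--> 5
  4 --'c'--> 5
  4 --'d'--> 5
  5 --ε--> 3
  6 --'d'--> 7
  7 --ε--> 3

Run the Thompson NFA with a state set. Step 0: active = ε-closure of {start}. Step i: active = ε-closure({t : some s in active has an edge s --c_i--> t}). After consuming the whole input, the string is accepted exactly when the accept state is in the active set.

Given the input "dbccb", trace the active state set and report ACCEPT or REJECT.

Answer: REJECT

Steps:
initial (ε-close {0}): {0,2,4,6}
'd' @ 1: {1,2,3,4,5,6,7}  ✓accept
'b' @ 2: {}  — no active states
rest 'ccb' ignored (set empty)
end set {} — state 1 not in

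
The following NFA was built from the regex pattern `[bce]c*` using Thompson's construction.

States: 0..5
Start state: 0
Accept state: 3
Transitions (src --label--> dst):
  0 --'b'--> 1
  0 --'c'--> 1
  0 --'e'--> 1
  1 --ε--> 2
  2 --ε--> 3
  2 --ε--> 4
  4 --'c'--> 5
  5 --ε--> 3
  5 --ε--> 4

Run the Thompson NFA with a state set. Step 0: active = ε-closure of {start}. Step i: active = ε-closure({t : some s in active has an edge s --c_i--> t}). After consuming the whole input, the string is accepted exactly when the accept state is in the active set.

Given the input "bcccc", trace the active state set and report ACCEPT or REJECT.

Answer: ACCEPT

Derivation:
start: ε-closure({0}) = {0}
'b' @ 1: {1,2,3,4}  (accept∈set)
'c' @ 2: {3,4,5}  (accept∈set)
'c' @ 3: {3,4,5}  (accept∈set)
'c' @ 4: {3,4,5}  (accept∈set)
'c' @ 5: {3,4,5}  (accept∈set)
final: {3,4,5}; accept 3 in set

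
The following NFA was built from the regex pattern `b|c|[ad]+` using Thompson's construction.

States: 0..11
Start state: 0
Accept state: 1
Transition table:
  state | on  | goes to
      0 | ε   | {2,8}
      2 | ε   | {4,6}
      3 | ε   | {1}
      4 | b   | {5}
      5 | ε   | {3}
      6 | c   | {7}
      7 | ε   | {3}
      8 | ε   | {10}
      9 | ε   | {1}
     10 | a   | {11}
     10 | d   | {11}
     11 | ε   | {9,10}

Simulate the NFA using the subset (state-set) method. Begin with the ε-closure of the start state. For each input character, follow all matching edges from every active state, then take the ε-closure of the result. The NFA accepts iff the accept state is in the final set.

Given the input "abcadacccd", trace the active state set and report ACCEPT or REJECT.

Answer: REJECT

Trace:
initial (ε-close {0}): {0,2,4,6,8,10}
'a' @ 1: {1,9,10,11}  ✓accept
'b' @ 2: {}  — state set empty
rest 'cadacccd' ignored (set empty)
end set {} — state 1 not in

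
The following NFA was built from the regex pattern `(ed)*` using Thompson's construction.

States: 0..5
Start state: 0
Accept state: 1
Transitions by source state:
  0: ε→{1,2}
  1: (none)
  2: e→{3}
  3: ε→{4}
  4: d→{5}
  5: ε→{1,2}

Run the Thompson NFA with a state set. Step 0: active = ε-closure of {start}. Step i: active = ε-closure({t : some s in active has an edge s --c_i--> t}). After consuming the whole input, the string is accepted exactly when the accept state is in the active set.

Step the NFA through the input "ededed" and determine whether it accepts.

Answer: ACCEPT

Trace:
S₀ = ε-closure({0}) = {0,1,2}
'e' @ 1: {3,4}
'd' @ 2: {1,2,5}  (accept∈set)
'e' @ 3: {3,4}
'd' @ 4: {1,2,5}  (accept∈set)
'e' @ 5: {3,4}
'd' @ 6: {1,2,5}  (accept∈set)
final: {1,2,5}; accept 1 in set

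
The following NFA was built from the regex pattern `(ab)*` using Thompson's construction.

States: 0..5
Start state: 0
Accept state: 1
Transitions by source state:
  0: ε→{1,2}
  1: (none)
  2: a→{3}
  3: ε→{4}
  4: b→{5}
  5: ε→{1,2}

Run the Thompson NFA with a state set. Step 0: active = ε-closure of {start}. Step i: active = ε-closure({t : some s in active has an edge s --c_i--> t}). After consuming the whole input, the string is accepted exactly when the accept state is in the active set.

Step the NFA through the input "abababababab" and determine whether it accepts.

initial (ε-close {0}): {0,1,2}
'a' @ 1: {3,4}
'b' @ 2: {1,2,5}  (accept∈set)
'a' @ 3: {3,4}
'b' @ 4: {1,2,5}  (accept∈set)
'a' @ 5: {3,4}
'b' @ 6: {1,2,5}  (accept∈set)
'a' @ 7: {3,4}
'b' @ 8: {1,2,5}  (accept∈set)
'a' @ 9: {3,4}
'b' @ 10: {1,2,5}  (accept∈set)
'a' @ 11: {3,4}
'b' @ 12: {1,2,5}  (accept∈set)
final: {1,2,5}; accept 1 in set

Answer: ACCEPT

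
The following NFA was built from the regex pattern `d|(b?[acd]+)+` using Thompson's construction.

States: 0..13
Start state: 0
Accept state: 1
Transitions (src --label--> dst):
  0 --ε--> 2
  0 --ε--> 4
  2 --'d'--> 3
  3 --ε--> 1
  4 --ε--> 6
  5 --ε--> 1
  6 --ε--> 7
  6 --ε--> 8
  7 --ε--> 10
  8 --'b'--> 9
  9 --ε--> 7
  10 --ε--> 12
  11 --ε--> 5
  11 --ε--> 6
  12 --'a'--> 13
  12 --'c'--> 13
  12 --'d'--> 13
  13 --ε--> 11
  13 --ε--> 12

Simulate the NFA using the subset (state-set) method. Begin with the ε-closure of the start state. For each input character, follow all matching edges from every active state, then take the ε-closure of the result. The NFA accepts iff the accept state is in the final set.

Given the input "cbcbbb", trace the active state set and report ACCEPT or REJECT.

initial (ε-close {0}): {0,2,4,6,7,8,10,12}
'c' @ 1: {1,5,6,7,8,10,11,12,13}  [accepting]
'b' @ 2: {7,9,10,12}
'c' @ 3: {1,5,6,7,8,10,11,12,13}  [accepting]
'b' @ 4: {7,9,10,12}
'b' @ 5: {}  — no active states
rest 'b' ignored (set empty)
after full input: {}  (accept=1 not in)

Answer: REJECT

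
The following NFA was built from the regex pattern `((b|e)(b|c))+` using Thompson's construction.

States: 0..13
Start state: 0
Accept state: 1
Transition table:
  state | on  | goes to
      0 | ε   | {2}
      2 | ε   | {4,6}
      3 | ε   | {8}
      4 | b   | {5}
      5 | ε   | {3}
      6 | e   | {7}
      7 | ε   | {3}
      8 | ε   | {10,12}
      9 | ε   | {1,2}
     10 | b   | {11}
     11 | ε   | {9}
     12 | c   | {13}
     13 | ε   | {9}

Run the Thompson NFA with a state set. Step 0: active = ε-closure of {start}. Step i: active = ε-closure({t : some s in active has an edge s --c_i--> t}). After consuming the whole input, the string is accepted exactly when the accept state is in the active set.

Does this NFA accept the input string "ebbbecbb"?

Answer: ACCEPT

Derivation:
initial (ε-close {0}): {0,2,4,6}
'e' @ 1: {3,7,8,10,12}
'b' @ 2: {1,2,4,6,9,11}  (accept∈set)
'b' @ 3: {3,5,8,10,12}
'b' @ 4: {1,2,4,6,9,11}  (accept∈set)
'e' @ 5: {3,7,8,10,12}
'c' @ 6: {1,2,4,6,9,13}  (accept∈set)
'b' @ 7: {3,5,8,10,12}
'b' @ 8: {1,2,4,6,9,11}  (accept∈set)
after full input: {1,2,4,6,9,11}  (accept=1 in)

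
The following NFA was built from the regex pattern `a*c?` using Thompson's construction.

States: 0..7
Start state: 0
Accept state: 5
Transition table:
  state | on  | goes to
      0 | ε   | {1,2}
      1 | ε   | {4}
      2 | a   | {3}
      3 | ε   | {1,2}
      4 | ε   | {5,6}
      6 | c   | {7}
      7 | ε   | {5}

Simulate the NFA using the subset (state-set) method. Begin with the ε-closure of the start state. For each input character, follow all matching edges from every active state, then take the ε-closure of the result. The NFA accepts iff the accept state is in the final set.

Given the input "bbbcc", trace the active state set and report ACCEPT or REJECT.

Answer: REJECT

Steps:
initial (ε-close {0}): {0,1,2,4,5,6}
'b' @ 1: {}  — state set empty
rest 'bbcc' ignored (set empty)
final: {}; accept 5 not in set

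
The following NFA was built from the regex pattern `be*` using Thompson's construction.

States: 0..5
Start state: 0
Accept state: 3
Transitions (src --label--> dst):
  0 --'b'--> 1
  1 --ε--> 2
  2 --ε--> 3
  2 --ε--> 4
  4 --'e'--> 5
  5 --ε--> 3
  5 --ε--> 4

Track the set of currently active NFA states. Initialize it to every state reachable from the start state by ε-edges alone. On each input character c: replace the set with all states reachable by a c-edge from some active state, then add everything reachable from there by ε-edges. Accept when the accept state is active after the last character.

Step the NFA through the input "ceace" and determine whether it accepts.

start: ε-closure({0}) = {0}
'c' @ 1: {}  — no active states
rest 'eace' ignored (set empty)
final: {}; accept 3 not in set

Answer: REJECT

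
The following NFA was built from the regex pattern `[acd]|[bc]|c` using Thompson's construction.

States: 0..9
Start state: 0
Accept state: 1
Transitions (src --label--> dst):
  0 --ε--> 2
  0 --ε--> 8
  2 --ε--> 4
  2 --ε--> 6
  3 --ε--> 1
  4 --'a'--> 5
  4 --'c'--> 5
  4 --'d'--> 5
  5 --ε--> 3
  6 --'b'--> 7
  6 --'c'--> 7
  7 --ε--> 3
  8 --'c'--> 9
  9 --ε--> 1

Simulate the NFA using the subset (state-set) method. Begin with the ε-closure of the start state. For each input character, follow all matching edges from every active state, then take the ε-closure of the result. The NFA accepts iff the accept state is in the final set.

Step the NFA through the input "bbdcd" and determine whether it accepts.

initial (ε-close {0}): {0,2,4,6,8}
'b' @ 1: {1,3,7}  (accept∈set)
'b' @ 2: {}  — no active states
rest 'dcd' ignored (set empty)
final: {}; accept 1 not in set

Answer: REJECT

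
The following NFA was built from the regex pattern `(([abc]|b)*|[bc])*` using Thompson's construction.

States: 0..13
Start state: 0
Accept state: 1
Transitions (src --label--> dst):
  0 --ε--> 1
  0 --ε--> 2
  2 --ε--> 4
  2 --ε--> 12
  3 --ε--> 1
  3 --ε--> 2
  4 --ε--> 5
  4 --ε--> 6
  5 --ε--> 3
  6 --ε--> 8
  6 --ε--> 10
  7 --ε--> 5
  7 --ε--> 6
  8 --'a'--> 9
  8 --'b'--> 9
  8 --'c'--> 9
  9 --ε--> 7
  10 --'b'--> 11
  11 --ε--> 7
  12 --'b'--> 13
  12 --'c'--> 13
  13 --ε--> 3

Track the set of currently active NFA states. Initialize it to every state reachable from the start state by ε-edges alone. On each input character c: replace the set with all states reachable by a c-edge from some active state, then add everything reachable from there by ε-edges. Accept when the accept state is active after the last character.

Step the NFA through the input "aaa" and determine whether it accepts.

initial (ε-close {0}): {0,1,2,3,4,5,6,8,10,12}
'a' @ 1: {1,2,3,4,5,6,7,8,9,10,12}  [accepting]
'a' @ 2: {1,2,3,4,5,6,7,8,9,10,12}  [accepting]
'a' @ 3: {1,2,3,4,5,6,7,8,9,10,12}  [accepting]
end set {1,2,3,4,5,6,7,8,9,10,12} — state 1 in

Answer: ACCEPT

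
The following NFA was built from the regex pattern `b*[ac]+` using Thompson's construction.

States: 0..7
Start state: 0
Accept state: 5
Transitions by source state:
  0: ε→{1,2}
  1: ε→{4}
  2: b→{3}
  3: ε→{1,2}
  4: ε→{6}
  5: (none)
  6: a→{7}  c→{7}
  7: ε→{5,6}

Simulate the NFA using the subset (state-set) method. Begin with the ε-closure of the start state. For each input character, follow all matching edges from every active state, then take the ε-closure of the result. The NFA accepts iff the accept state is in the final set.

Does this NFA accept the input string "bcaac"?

Answer: ACCEPT

Derivation:
S₀ = ε-closure({0}) = {0,1,2,4,6}
'b' @ 1: {1,2,3,4,6}
'c' @ 2: {5,6,7}  ✓accept
'a' @ 3: {5,6,7}  ✓accept
'a' @ 4: {5,6,7}  ✓accept
'c' @ 5: {5,6,7}  ✓accept
after full input: {5,6,7}  (accept=5 in)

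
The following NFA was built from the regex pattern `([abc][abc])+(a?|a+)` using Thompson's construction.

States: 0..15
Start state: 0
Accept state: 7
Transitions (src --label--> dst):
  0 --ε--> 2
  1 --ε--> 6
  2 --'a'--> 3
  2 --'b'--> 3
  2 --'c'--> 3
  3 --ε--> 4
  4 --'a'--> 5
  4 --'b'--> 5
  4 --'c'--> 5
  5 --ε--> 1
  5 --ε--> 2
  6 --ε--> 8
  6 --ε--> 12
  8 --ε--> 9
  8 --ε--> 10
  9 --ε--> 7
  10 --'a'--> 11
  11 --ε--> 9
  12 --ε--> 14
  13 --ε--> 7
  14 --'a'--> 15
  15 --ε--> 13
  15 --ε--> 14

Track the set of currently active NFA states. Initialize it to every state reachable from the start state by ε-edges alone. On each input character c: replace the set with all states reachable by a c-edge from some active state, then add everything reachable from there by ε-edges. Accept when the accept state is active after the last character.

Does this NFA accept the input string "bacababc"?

initial (ε-close {0}): {0,2}
'b' @ 1: {3,4}
'a' @ 2: {1,2,5,6,7,8,9,10,12,14}  [accepting]
'c' @ 3: {3,4}
'a' @ 4: {1,2,5,6,7,8,9,10,12,14}  [accepting]
'b' @ 5: {3,4}
'a' @ 6: {1,2,5,6,7,8,9,10,12,14}  [accepting]
'b' @ 7: {3,4}
'c' @ 8: {1,2,5,6,7,8,9,10,12,14}  [accepting]
after full input: {1,2,5,6,7,8,9,10,12,14}  (accept=7 in)

Answer: ACCEPT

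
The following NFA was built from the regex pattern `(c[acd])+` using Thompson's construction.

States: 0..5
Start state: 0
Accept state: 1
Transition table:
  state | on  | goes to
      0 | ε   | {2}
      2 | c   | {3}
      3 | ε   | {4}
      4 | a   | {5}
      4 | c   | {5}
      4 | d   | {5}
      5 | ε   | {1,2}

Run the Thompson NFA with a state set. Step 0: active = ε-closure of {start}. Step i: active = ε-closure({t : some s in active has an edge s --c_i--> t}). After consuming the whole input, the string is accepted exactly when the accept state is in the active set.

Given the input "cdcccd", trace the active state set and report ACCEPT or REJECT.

Answer: ACCEPT

Derivation:
start: ε-closure({0}) = {0,2}
'c' @ 1: {3,4}
'd' @ 2: {1,2,5}  ✓accept
'c' @ 3: {3,4}
'c' @ 4: {1,2,5}  ✓accept
'c' @ 5: {3,4}
'd' @ 6: {1,2,5}  ✓accept
final: {1,2,5}; accept 1 in set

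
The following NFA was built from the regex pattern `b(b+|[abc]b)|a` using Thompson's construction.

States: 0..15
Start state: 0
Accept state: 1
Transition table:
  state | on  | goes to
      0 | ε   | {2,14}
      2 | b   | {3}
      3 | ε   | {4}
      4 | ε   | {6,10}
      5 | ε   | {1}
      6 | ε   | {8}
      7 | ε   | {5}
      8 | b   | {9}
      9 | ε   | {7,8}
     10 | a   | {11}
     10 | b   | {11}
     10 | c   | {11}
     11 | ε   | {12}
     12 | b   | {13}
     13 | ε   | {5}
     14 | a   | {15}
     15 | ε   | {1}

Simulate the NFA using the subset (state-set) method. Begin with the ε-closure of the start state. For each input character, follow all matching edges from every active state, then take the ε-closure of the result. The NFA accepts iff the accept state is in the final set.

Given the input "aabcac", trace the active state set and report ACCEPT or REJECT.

Answer: REJECT

Trace:
S₀ = ε-closure({0}) = {0,2,14}
'a' @ 1: {1,15}  (accept∈set)
'a' @ 2: {}  — dead — no transitions
rest 'bcac' ignored (set empty)
after full input: {}  (accept=1 not in)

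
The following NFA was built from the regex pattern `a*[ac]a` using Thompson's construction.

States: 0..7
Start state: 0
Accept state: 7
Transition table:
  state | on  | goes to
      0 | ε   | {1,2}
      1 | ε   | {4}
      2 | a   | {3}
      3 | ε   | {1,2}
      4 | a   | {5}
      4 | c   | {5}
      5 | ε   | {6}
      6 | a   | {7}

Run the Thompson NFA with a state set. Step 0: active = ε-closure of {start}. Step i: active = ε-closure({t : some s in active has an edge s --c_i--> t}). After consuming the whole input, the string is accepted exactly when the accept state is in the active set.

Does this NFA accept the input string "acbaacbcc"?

Answer: REJECT

Derivation:
initial (ε-close {0}): {0,1,2,4}
'a' @ 1: {1,2,3,4,5,6}
'c' @ 2: {5,6}
'b' @ 3: {}  — dead — no transitions
rest 'aacbcc' ignored (set empty)
end set {} — state 7 not in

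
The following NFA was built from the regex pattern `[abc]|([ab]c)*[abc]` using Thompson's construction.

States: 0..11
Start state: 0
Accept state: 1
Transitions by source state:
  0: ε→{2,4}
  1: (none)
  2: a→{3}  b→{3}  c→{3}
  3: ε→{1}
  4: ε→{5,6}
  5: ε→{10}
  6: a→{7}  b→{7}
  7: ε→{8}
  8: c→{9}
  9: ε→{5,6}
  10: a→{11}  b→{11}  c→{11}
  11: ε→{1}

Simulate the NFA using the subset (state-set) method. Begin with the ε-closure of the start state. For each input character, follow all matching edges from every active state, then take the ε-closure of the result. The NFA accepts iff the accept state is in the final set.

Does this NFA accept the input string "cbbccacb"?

initial (ε-close {0}): {0,2,4,5,6,10}
'c' @ 1: {1,3,11}  (accept∈set)
'b' @ 2: {}  — no active states
rest 'bccacb' ignored (set empty)
final: {}; accept 1 not in set

Answer: REJECT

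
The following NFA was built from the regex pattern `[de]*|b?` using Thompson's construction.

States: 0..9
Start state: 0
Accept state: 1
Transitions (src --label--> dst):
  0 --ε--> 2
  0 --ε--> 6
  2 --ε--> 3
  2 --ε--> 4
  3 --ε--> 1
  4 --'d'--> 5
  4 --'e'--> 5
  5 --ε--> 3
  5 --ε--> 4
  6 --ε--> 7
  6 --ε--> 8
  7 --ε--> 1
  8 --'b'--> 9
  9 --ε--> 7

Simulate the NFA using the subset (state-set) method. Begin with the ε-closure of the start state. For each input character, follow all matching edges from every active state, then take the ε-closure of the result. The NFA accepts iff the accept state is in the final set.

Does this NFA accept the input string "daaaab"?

Answer: REJECT

Steps:
S₀ = ε-closure({0}) = {0,1,2,3,4,6,7,8}
'd' @ 1: {1,3,4,5}  ✓accept
'a' @ 2: {}  — dead — no transitions
rest 'aaab' ignored (set empty)
final: {}; accept 1 not in set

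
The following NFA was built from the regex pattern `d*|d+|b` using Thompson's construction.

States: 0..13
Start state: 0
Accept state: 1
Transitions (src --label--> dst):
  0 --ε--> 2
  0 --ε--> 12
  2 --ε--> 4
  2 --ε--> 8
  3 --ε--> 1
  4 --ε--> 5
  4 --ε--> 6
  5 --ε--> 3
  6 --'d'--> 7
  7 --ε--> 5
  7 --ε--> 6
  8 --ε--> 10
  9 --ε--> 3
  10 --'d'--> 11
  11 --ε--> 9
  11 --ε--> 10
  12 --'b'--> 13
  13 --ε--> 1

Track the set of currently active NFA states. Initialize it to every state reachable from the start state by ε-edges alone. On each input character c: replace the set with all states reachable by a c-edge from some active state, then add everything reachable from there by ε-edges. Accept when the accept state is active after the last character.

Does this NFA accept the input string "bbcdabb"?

S₀ = ε-closure({0}) = {0,1,2,3,4,5,6,8,10,12}
'b' @ 1: {1,13}  ✓accept
'b' @ 2: {}  — dead — no transitions
rest 'cdabb' ignored (set empty)
end set {} — state 1 not in

Answer: REJECT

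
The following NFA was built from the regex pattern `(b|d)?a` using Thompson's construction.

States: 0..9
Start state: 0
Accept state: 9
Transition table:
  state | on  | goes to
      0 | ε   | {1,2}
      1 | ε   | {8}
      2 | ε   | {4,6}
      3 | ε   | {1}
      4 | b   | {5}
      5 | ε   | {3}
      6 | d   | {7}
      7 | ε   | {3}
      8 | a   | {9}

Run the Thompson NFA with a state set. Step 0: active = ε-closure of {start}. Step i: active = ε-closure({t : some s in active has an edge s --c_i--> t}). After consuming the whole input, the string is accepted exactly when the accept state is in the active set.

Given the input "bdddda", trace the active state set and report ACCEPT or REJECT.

Answer: REJECT

Derivation:
S₀ = ε-closure({0}) = {0,1,2,4,6,8}
'b' @ 1: {1,3,5,8}
'd' @ 2: {}  — dead — no transitions
rest 'ddda' ignored (set empty)
after full input: {}  (accept=9 not in)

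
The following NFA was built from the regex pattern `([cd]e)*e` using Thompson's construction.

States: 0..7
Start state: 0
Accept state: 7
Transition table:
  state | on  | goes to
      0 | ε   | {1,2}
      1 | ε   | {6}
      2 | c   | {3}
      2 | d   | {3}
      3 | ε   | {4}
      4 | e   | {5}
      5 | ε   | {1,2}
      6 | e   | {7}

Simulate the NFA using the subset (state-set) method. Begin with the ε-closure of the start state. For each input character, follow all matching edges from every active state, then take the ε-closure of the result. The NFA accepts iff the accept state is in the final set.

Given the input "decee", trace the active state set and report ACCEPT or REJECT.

initial (ε-close {0}): {0,1,2,6}
'd' @ 1: {3,4}
'e' @ 2: {1,2,5,6}
'c' @ 3: {3,4}
'e' @ 4: {1,2,5,6}
'e' @ 5: {7}  ✓accept
after full input: {7}  (accept=7 in)

Answer: ACCEPT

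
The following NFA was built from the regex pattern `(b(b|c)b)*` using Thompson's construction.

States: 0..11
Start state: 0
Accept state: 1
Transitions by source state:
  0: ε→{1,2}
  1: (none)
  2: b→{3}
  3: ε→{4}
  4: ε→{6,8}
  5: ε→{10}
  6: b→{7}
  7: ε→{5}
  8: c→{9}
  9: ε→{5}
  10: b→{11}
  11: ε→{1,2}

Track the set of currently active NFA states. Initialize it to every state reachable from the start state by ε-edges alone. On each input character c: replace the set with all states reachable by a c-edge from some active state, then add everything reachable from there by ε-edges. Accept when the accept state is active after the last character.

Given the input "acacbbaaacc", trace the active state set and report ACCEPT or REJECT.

Answer: REJECT

Trace:
initial (ε-close {0}): {0,1,2}
'a' @ 1: {}  — dead — no transitions
rest 'cacbbaaacc' ignored (set empty)
after full input: {}  (accept=1 not in)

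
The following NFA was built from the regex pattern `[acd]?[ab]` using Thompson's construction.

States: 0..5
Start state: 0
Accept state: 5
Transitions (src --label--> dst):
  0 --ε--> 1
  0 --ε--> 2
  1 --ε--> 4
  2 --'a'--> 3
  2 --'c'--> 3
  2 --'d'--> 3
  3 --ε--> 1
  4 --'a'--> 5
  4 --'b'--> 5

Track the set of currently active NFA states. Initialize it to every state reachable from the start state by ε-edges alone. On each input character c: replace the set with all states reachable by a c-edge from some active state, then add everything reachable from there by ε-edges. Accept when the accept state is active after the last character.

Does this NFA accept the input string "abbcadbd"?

Answer: REJECT

Trace:
start: ε-closure({0}) = {0,1,2,4}
'a' @ 1: {1,3,4,5}  ✓accept
'b' @ 2: {5}  ✓accept
'b' @ 3: {}  — dead — no transitions
rest 'cadbd' ignored (set empty)
end set {} — state 5 not in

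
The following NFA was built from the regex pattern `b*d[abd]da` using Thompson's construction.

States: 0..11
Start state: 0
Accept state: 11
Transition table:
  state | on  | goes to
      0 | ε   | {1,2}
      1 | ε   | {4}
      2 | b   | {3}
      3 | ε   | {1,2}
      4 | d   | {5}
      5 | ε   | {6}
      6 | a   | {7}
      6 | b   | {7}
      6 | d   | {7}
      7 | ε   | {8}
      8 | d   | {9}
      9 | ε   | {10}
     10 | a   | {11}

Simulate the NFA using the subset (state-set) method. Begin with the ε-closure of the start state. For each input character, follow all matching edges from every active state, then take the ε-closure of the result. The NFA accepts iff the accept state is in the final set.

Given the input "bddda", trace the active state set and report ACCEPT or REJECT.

Answer: ACCEPT

Derivation:
start: ε-closure({0}) = {0,1,2,4}
'b' @ 1: {1,2,3,4}
'd' @ 2: {5,6}
'd' @ 3: {7,8}
'd' @ 4: {9,10}
'a' @ 5: {11}  [accepting]
after full input: {11}  (accept=11 in)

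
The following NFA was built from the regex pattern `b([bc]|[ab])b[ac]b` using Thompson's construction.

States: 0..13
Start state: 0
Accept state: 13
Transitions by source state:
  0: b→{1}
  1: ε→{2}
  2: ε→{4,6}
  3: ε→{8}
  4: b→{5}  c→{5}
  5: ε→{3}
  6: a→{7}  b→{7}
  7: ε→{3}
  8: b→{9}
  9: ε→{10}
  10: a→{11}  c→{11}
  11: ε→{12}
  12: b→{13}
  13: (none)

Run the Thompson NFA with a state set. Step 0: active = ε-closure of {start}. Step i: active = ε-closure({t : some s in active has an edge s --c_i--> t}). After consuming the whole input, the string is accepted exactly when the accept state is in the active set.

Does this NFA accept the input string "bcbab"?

Answer: ACCEPT

Trace:
start: ε-closure({0}) = {0}
'b' @ 1: {1,2,4,6}
'c' @ 2: {3,5,8}
'b' @ 3: {9,10}
'a' @ 4: {11,12}
'b' @ 5: {13}  (accept∈set)
final: {13}; accept 13 in set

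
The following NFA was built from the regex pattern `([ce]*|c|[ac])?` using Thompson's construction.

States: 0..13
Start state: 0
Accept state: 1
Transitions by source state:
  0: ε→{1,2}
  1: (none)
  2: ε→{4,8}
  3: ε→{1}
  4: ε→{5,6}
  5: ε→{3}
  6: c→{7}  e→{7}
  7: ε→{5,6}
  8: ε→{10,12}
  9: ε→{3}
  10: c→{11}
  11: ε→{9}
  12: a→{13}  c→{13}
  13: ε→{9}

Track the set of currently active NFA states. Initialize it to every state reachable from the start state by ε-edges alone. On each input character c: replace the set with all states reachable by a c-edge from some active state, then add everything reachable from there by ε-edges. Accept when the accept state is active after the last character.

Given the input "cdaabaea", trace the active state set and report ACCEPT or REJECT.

Answer: REJECT

Derivation:
initial (ε-close {0}): {0,1,2,3,4,5,6,8,10,12}
'c' @ 1: {1,3,5,6,7,9,11,13}  [accepting]
'd' @ 2: {}  — dead — no transitions
rest 'aabaea' ignored (set empty)
end set {} — state 1 not in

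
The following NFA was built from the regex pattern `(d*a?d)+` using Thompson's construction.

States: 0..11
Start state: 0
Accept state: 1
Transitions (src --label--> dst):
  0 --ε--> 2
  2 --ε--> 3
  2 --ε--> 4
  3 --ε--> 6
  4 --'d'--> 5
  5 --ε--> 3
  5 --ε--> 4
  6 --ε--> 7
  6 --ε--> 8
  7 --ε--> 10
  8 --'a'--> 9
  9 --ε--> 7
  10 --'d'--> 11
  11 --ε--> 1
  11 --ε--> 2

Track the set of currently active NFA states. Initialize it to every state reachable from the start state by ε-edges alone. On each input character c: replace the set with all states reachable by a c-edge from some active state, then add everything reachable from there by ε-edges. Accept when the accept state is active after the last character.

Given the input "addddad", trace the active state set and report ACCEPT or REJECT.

Answer: ACCEPT

Derivation:
S₀ = ε-closure({0}) = {0,2,3,4,6,7,8,10}
'a' @ 1: {7,9,10}
'd' @ 2: {1,2,3,4,6,7,8,10,11}  ✓accept
'd' @ 3: {1,2,3,4,5,6,7,8,10,11}  ✓accept
'd' @ 4: {1,2,3,4,5,6,7,8,10,11}  ✓accept
'd' @ 5: {1,2,3,4,5,6,7,8,10,11}  ✓accept
'a' @ 6: {7,9,10}
'd' @ 7: {1,2,3,4,6,7,8,10,11}  ✓accept
end set {1,2,3,4,6,7,8,10,11} — state 1 in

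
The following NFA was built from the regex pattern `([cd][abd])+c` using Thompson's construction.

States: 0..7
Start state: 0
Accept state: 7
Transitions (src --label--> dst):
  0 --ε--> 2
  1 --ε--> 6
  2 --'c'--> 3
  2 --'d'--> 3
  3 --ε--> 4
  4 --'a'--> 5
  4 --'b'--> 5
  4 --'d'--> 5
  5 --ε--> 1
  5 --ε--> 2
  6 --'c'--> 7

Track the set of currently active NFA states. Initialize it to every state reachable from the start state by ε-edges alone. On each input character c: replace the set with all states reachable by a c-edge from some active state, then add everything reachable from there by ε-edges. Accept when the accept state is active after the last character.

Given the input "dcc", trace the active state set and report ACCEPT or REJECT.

Answer: REJECT

Steps:
S₀ = ε-closure({0}) = {0,2}
'd' @ 1: {3,4}
'c' @ 2: {}  — dead — no transitions
rest 'c' ignored (set empty)
after full input: {}  (accept=7 not in)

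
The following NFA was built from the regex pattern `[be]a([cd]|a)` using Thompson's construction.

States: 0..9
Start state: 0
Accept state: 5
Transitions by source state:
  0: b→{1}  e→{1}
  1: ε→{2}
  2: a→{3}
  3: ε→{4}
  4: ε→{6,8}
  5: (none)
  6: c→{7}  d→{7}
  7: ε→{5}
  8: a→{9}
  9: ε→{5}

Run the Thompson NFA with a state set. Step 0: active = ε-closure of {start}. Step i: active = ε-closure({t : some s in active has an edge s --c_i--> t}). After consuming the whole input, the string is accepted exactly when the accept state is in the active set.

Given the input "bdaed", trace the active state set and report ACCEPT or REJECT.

initial (ε-close {0}): {0}
'b' @ 1: {1,2}
'd' @ 2: {}  — no active states
rest 'aed' ignored (set empty)
final: {}; accept 5 not in set

Answer: REJECT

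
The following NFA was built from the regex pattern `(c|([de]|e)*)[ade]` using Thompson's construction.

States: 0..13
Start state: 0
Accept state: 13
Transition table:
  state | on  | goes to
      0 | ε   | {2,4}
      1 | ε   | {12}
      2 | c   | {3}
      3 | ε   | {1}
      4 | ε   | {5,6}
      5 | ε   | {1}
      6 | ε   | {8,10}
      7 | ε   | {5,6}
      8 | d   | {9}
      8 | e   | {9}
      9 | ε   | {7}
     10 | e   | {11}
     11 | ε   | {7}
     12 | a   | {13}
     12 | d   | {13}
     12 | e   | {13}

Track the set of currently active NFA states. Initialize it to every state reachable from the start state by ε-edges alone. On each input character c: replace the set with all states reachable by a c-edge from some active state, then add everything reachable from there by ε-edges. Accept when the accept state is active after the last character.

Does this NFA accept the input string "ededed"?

Answer: ACCEPT

Derivation:
initial (ε-close {0}): {0,1,2,4,5,6,8,10,12}
'e' @ 1: {1,5,6,7,8,9,10,11,12,13}  [accepting]
'd' @ 2: {1,5,6,7,8,9,10,12,13}  [accepting]
'e' @ 3: {1,5,6,7,8,9,10,11,12,13}  [accepting]
'd' @ 4: {1,5,6,7,8,9,10,12,13}  [accepting]
'e' @ 5: {1,5,6,7,8,9,10,11,12,13}  [accepting]
'd' @ 6: {1,5,6,7,8,9,10,12,13}  [accepting]
after full input: {1,5,6,7,8,9,10,12,13}  (accept=13 in)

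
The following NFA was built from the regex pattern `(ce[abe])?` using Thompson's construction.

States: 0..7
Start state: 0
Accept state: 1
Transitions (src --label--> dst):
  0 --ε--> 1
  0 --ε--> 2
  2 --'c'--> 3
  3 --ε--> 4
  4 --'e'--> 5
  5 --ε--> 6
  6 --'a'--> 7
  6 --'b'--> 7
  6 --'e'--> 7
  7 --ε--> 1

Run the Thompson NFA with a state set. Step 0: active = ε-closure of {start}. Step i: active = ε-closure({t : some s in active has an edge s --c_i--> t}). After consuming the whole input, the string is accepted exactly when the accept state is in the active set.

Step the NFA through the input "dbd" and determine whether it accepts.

Answer: REJECT

Trace:
S₀ = ε-closure({0}) = {0,1,2}
'd' @ 1: {}  — state set empty
rest 'bd' ignored (set empty)
final: {}; accept 1 not in set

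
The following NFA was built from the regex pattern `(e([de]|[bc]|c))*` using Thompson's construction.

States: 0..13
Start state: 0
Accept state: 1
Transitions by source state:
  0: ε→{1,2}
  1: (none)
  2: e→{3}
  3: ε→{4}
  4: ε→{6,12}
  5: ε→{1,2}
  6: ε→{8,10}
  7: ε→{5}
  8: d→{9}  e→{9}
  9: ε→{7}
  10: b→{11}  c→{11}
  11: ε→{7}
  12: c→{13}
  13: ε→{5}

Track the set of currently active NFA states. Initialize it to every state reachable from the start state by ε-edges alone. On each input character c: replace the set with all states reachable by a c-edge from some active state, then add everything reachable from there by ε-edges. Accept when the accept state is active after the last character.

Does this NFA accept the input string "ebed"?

initial (ε-close {0}): {0,1,2}
'e' @ 1: {3,4,6,8,10,12}
'b' @ 2: {1,2,5,7,11}  ✓accept
'e' @ 3: {3,4,6,8,10,12}
'd' @ 4: {1,2,5,7,9}  ✓accept
after full input: {1,2,5,7,9}  (accept=1 in)

Answer: ACCEPT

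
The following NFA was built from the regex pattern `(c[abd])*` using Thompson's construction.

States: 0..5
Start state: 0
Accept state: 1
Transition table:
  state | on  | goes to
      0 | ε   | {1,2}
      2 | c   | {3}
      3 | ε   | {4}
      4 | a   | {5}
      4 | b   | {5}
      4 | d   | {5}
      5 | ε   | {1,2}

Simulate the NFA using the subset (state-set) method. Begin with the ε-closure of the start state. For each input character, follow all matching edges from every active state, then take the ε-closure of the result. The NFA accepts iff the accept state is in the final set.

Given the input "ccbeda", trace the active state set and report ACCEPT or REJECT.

start: ε-closure({0}) = {0,1,2}
'c' @ 1: {3,4}
'c' @ 2: {}  — no active states
rest 'beda' ignored (set empty)
final: {}; accept 1 not in set

Answer: REJECT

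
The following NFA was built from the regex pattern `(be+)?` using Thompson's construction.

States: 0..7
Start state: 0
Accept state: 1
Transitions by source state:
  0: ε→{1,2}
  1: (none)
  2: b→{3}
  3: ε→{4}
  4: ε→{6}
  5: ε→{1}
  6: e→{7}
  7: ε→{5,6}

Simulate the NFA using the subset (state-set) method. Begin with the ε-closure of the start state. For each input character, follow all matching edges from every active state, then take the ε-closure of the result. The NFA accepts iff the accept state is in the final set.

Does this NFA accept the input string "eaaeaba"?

initial (ε-close {0}): {0,1,2}
'e' @ 1: {}  — state set empty
rest 'aaeaba' ignored (set empty)
final: {}; accept 1 not in set

Answer: REJECT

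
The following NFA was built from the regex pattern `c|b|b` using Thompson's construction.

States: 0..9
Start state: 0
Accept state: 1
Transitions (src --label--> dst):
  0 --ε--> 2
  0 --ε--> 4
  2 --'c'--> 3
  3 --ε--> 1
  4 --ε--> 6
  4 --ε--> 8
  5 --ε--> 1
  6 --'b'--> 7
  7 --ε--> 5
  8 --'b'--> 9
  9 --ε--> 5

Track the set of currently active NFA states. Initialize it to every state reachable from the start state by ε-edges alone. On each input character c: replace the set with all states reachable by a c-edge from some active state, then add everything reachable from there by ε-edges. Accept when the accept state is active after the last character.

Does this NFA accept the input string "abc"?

Answer: REJECT

Derivation:
initial (ε-close {0}): {0,2,4,6,8}
'a' @ 1: {}  — dead — no transitions
rest 'bc' ignored (set empty)
after full input: {}  (accept=1 not in)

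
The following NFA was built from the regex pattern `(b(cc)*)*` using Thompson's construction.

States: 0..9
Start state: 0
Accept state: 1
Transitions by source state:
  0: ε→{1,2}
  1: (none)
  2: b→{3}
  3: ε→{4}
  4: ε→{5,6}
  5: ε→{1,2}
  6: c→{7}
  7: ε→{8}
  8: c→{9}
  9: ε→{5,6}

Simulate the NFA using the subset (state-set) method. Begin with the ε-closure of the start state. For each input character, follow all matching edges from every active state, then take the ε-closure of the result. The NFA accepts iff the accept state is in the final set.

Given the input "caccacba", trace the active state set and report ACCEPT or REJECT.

Answer: REJECT

Steps:
start: ε-closure({0}) = {0,1,2}
'c' @ 1: {}  — dead — no transitions
rest 'accacba' ignored (set empty)
after full input: {}  (accept=1 not in)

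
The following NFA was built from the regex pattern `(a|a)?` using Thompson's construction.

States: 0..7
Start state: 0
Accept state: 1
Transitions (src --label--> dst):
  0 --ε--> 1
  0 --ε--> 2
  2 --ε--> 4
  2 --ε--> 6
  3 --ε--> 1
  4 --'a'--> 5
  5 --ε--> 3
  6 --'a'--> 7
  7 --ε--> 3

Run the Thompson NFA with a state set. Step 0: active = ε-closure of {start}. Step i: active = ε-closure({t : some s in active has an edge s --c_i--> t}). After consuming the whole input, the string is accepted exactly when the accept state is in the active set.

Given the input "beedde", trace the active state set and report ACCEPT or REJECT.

initial (ε-close {0}): {0,1,2,4,6}
'b' @ 1: {}  — state set empty
rest 'eedde' ignored (set empty)
final: {}; accept 1 not in set

Answer: REJECT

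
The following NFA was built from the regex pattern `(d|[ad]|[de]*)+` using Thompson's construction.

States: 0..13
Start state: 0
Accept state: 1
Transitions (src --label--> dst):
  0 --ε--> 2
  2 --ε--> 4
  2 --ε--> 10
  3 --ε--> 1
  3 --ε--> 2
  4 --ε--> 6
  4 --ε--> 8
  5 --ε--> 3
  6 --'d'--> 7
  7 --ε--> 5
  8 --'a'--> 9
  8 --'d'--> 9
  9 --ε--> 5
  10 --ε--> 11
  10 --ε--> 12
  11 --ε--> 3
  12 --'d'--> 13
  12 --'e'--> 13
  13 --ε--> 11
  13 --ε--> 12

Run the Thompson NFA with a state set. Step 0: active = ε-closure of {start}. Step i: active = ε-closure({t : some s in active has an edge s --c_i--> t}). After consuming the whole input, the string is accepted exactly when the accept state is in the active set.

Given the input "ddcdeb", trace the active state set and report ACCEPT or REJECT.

S₀ = ε-closure({0}) = {0,1,2,3,4,6,8,10,11,12}
'd' @ 1: {1,2,3,4,5,6,7,8,9,10,11,12,13}  [accepting]
'd' @ 2: {1,2,3,4,5,6,7,8,9,10,11,12,13}  [accepting]
'c' @ 3: {}  — no active states
rest 'deb' ignored (set empty)
end set {} — state 1 not in

Answer: REJECT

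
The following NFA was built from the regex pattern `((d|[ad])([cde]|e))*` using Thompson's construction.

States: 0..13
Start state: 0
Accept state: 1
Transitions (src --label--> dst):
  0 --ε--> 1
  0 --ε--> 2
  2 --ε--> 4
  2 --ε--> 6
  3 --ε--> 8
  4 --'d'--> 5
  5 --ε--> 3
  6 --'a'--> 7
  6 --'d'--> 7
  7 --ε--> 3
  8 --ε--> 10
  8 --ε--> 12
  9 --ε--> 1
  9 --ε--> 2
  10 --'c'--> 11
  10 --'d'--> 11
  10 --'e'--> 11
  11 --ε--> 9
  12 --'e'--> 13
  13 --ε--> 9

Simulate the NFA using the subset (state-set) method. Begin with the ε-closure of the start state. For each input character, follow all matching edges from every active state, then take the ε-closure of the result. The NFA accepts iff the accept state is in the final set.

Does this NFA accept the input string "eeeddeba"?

Answer: REJECT

Steps:
S₀ = ε-closure({0}) = {0,1,2,4,6}
'e' @ 1: {}  — dead — no transitions
rest 'eeddeba' ignored (set empty)
after full input: {}  (accept=1 not in)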